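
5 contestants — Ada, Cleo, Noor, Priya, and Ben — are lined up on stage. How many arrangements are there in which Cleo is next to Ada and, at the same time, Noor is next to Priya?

Treat {Cleo,Ada} as one block (2 orders) and {Noor,Priya} as another (2 orders).
That leaves 3 units to arrange: 2 × 2 × 3! = 4 × 6 = 24.

24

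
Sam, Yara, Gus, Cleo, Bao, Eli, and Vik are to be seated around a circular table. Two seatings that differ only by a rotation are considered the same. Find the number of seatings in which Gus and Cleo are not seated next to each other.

480

Without the restriction there are (6)! = 720 seatings.
Those with Gus next to Cleo: fuse the pair into one unit and seat 6 units around a circle — 2·(5)! = 240.
Subtracting, 720 − 240 = 480.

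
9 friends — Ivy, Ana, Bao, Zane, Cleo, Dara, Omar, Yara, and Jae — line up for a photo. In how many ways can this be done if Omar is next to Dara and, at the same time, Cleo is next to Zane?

Treat {Omar,Dara} as one block (2 orders) and {Cleo,Zane} as another (2 orders).
That leaves 7 units to arrange: 2 × 2 × 7! = 4 × 5040 = 20160.

20160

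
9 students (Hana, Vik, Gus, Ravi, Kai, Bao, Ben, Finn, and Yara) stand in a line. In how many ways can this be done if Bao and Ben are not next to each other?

Of the 9! = 362880 arrangements, those with Bao and Ben adjacent number 2 × 8! = 80640 (treat the pair as a block with 2 internal orders).
So 362880 − 80640 = 282240 arrangements keep them apart.

282240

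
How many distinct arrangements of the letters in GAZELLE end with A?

Fix A in the last position and arrange the remaining 6 letters.
Those 6 letters have E appearing twice and L appearing twice, giving (6)!/(2!·2!) = 180.

180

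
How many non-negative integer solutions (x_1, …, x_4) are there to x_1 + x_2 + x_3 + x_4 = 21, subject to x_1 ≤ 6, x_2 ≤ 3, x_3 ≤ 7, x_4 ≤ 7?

By stars and bars, unrestricted non-negative solutions to x_1+…+x_4 = 21 number C(21+3,3) = 2024.
Subtract solutions that violate a single cap (substitute x_i' = x_i − (cap_i+1)): x_1 ≥ 7 gives C(17,3) = 680; x_2 ≥ 4 gives C(20,3) = 1140; x_3 ≥ 8 gives C(16,3) = 560; x_4 ≥ 8 gives C(16,3) = 560. Together 2940.
Add back pairs where two caps are both exceeded: 286 + 84 + 84 + 220 + 220 + 56 = 950.
Subtract triples: 10 + 10 + 0 + 4 = 24.
By inclusion–exclusion the count is 2024 − 2940 + 950 − 24 = 10.

10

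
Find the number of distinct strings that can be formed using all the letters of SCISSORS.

SCISSORS has 8 letters with S appearing 4 times.
The number of distinct arrangements is 8!/(4!) = 40320/24 = 1680.

1680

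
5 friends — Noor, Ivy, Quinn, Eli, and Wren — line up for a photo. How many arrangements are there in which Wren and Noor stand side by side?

Glue Wren and Noor into one block (2 internal orders), leaving 4 units to arrange in a row.
That gives 2 × 4! = 2 × 24 = 48.

48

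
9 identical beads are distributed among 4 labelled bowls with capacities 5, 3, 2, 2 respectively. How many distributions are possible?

Ignoring the caps, the number of non-negative solutions to x_1+…+x_4 = 9 is C(12,3) = 220.
Subtract solutions that violate a single cap (substitute x_i' = x_i − (cap_i+1)): x_1 ≥ 6 gives C(6,3) = 20; x_2 ≥ 4 gives C(8,3) = 56; x_3 ≥ 3 gives C(9,3) = 84; x_4 ≥ 3 gives C(9,3) = 84. Together 244.
Add back pairs where two caps are both exceeded: 0 + 1 + 1 + 10 + 10 + 20 = 42.
By inclusion–exclusion the count is 220 − 244 + 42 = 18.

18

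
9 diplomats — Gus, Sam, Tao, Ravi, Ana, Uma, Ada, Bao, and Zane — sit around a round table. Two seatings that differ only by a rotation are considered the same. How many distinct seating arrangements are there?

40320

Fix one person's seat to break rotational symmetry; the remaining 8 people can be arranged in (8)! = 40320 ways.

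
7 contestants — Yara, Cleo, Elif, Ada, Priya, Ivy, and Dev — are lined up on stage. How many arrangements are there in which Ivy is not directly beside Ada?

There are 7! = 5040 arrangements in all. If Ivy and Ada are adjacent, merging them into one block gives 2·(6)! = 1440 arrangements.
So 5040 − 1440 = 3600 arrangements keep them apart.

3600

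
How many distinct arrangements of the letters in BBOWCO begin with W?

Fix W in the first position and arrange the remaining 5 letters.
Those 5 letters have B appearing twice and O appearing twice, giving (5)!/(2!·2!) = 30.

30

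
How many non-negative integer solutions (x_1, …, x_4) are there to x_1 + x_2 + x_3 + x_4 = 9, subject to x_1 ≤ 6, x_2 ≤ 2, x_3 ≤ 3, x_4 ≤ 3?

Ignoring the caps, the number of non-negative solutions to x_1+…+x_4 = 9 is C(12,3) = 220.
Subtract solutions that violate a single cap (substitute x_i' = x_i − (cap_i+1)): x_1 ≥ 7 gives C(5,3) = 10; x_2 ≥ 3 gives C(9,3) = 84; x_3 ≥ 4 gives C(8,3) = 56; x_4 ≥ 4 gives C(8,3) = 56. Together 206.
Add back pairs where two caps are both exceeded: 0 + 0 + 0 + 10 + 10 + 4 = 24.
By inclusion–exclusion the count is 220 − 206 + 24 = 38.

38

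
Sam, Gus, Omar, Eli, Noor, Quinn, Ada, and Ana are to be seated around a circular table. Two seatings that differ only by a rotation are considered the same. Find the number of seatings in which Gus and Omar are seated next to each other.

Glue Gus and Omar into a block (2 internal orders). Seating 7 units around a circle gives (6)! arrangements.
So 2 × (6)! = 2 × 720 = 1440.

1440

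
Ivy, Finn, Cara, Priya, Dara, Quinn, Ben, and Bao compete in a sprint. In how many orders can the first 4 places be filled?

1680

This is an ordered selection of 4 from 8: P(8,4).
That gives 8 × 7 × 6 × 5 = 1680.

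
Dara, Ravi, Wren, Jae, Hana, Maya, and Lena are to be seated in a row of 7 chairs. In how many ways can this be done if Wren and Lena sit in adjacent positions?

Treat {Wren, Lena} as a single unit. There are 6 units to order, and the pair itself can be ordered 2 ways.
That gives 2 × 6! = 2 × 720 = 1440.

1440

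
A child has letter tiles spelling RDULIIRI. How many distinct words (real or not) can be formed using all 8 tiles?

3360

Letter multiplicities in RDULIIRI: D×1, I×3, L×1, R×2, U×1.
The number of distinct arrangements is 8!/(3!·2!) = 40320/12 = 3360.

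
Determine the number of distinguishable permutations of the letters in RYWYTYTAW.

The 9 letters of RYWYTYTAW have repeats: T appearing twice, W appearing twice, and Y appearing 3 times.
Dividing 9! = 362880 by 3!·2!·2! = 24 for the repeated letters gives 15120.

15120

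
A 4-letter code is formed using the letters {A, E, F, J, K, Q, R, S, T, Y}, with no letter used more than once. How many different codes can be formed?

5040

With no repetition, fill the 4 letters in order: 10 choices, then 9, down to 7.
10 × 9 × 8 × 7 = 5040.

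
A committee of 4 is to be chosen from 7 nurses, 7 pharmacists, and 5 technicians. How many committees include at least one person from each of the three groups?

1960

Unrestricted: C(19,4) = 3876 ways to pick any 4 of the 19.
Selections missing a whole group: no nurses → C(12,4) = 495; no pharmacists → C(12,4) = 495; no technicians → C(14,4) = 1001.
Add back selections omitting two groups (i.e. drawn from a single group): C(7,4) + C(7,4) + C(5,4) = 75.
By inclusion–exclusion: 3876 − 1991 + 75 = 1960.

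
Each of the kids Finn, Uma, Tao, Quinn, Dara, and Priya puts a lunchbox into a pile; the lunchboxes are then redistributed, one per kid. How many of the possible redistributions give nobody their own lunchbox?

This is the derangement count D_6: permutations of 6 items with no fixed point.
By inclusion–exclusion this is Σ_{j=0}^{6} (−1)^j C(6,j)·(6−j)!.
Computing: 720 − 720 + 360 − 120 + 30 − 6 + 1 = 265.

265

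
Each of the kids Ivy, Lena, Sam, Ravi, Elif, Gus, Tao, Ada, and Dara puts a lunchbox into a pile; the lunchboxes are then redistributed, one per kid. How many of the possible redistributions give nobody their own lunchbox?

Let Aᵢ be the assignments in which kid i gets their own lunchbox. We want the size of the complement of A₁∪…∪A_9.
By inclusion–exclusion this is Σ_{j=0}^{9} (−1)^j C(9,j)·(9−j)!.
Computing: 362880 − 362880 + 181440 − 60480 + 15120 − 3024 + 504 − 72 + 9 − 1 = 133496.

133496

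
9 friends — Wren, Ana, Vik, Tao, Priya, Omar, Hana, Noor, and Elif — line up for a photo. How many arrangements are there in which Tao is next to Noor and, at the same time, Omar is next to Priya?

20160

Treat {Tao,Noor} as one block (2 orders) and {Omar,Priya} as another (2 orders).
That leaves 7 units to arrange: 2 × 2 × 7! = 4 × 5040 = 20160.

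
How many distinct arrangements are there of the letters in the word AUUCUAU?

AUUCUAU has 7 letters with A appearing twice and U appearing 4 times.
Dividing 7! = 5040 by 4!·2! = 48 for the repeated letters gives 105.

105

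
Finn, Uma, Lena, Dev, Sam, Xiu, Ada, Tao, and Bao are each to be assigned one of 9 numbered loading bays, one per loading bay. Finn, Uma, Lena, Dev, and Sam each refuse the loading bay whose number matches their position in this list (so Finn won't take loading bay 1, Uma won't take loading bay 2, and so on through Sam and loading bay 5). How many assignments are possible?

205056

Let Aᵢ (for 1 ≤ i ≤ 5) be the placements that put person i in their forbidden loading bay. Any j of these fix j positions, leaving (9−j)! ways to fill the rest, and there are C(5,j) ways to pick which j.
By inclusion–exclusion, the number of valid placements is Σ_{j=0}^{5} (−1)^j C(5,j)·(9−j)!.
Computing: 362880 − 201600 + 50400 − 7200 + 600 − 24 = 205056.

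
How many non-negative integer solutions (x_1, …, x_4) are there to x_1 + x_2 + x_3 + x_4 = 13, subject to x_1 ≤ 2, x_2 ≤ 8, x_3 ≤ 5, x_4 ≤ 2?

27

Without the upper bounds there are C(16,3) = 560 ways to split 13 among 4 variables.
Subtract solutions that violate a single cap (substitute x_i' = x_i − (cap_i+1)): x_1 ≥ 3 gives C(13,3) = 286; x_2 ≥ 9 gives C(7,3) = 35; x_3 ≥ 6 gives C(10,3) = 120; x_4 ≥ 3 gives C(13,3) = 286. Together 727.
Add back pairs where two caps are both exceeded: 4 + 35 + 120 + 0 + 4 + 35 = 198.
Subtract triples: 0 + 0 + 4 + 0 = 4.
By inclusion–exclusion the count is 560 − 727 + 198 − 4 = 27.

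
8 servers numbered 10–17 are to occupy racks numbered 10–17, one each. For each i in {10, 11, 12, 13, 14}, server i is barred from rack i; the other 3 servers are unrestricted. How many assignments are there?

Let Aᵢ (for 10 ≤ i ≤ 14) be the placements that put server i in its forbidden rack. Any j of these fix j positions, leaving (8−j)! ways to fill the rest, and there are C(5,j) ways to pick which j.
By inclusion–exclusion, the number of valid placements is Σ_{j=0}^{5} (−1)^j C(5,j)·(8−j)!.
Computing: 40320 − 25200 + 7200 − 1200 + 120 − 6 = 21234.

21234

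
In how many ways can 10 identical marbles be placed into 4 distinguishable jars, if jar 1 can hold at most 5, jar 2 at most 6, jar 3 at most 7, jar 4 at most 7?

Ignoring the caps, the number of non-negative solutions to x_1+…+x_4 = 10 is C(13,3) = 286.
Subtract solutions that violate a single cap (substitute x_i' = x_i − (cap_i+1)): x_1 ≥ 6 gives C(7,3) = 35; x_2 ≥ 7 gives C(6,3) = 20; x_3 ≥ 8 gives C(5,3) = 10; x_4 ≥ 8 gives C(5,3) = 10. Together 75.
No two caps can be exceeded simultaneously, so the pair terms are all 0.
By inclusion–exclusion the count is 286 − 75 + 0 = 211.

211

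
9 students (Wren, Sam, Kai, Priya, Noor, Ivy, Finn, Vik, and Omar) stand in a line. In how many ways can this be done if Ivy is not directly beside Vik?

282240

Of the 9! = 362880 arrangements, those with Ivy and Vik adjacent number 2 × 8! = 80640 (treat the pair as a block with 2 internal orders).
So 362880 − 80640 = 282240 arrangements keep them apart.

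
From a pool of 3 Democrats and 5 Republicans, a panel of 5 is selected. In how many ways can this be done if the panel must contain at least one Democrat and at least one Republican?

55

Total 5-person selections from all 8: C(8,5) = 56.
Selections missing a whole group: no Democrats → C(5,5) = 1; no Republicans → C(3,5) = 0.
Both groups omitted at once is impossible, so 56 − 1 = 55.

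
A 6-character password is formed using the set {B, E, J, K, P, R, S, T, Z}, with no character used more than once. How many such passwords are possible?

60480

Choose and order 6 of the 9 symbols: the first character has 9 options, the next 8, and so on down to 4.
That product is 9 × 8 × 7 × 6 × 5 × 4 = 60480.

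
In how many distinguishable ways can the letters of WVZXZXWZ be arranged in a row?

The 8 letters of WVZXZXWZ have repeats: W appearing twice, X appearing twice, and Z appearing 3 times.
So there are 8! / (3!·2!·2!) = 1680 distinguishable arrangements.

1680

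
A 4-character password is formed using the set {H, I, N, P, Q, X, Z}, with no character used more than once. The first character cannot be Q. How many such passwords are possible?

The first character has 7−1 = 6 choices (anything except Q).
The remaining 3 characters are filled from the other 6 symbols without repetition: 6 × 5 × 4 = 120.
Total: 6 × 120 = 720.

720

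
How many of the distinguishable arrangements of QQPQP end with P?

With the last slot taken by P, it remains to arrange the other 4 letters (QQQP).
Those 4 letters have Q appearing 3 times, giving (4)!/(3!) = 4.

4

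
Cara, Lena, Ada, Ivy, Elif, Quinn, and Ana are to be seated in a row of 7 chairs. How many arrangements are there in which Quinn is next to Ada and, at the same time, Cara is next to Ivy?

480

Treat {Quinn,Ada} as one block (2 orders) and {Cara,Ivy} as another (2 orders).
That leaves 5 units to arrange: 2 × 2 × 5! = 4 × 120 = 480.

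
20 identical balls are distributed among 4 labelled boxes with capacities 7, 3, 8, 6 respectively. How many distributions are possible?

Without the upper bounds there are C(23,3) = 1771 ways to split 20 among 4 boxes.
Subtract solutions that violate a single cap (substitute x_i' = x_i − (cap_i+1)): x_1 ≥ 8 gives C(15,3) = 455; x_2 ≥ 4 gives C(19,3) = 969; x_3 ≥ 9 gives C(14,3) = 364; x_4 ≥ 7 gives C(16,3) = 560. Together 2348.
Add back pairs where two caps are both exceeded: 165 + 20 + 56 + 120 + 220 + 35 = 616.
Subtract triples: 0 + 4 + 0 + 1 = 5.
By inclusion–exclusion the count is 1771 − 2348 + 616 − 5 = 34.

34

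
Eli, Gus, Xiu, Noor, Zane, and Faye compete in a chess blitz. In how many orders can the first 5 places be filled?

There are 6 choices for 1st place, 5 for 2nd, and so on down to 2 for position 5.
That gives 6 × 5 × 4 × 3 × 2 = 720.

720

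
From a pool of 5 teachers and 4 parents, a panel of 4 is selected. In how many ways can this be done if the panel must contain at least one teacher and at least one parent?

120

Total 4-person selections from all 9: C(9,4) = 126.
Selections missing a whole group: no teachers → C(4,4) = 1; no parents → C(5,4) = 5.
Both groups omitted at once is impossible, so 126 − 6 = 120.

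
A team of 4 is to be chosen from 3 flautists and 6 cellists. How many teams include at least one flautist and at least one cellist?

Total 4-person selections from all 9: C(9,4) = 126.
Subtract selections that omit an entire group: no flautists → C(6,4) = 15; no cellists → C(3,4) = 0.
Both groups omitted at once is impossible, so 126 − 15 = 111.

111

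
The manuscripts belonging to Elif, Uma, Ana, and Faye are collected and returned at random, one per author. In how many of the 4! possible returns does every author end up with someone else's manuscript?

9

Let Aᵢ be the assignments in which author i gets their own manuscript. We want the size of the complement of A₁∪…∪A_4.
By inclusion–exclusion this is Σ_{j=0}^{4} (−1)^j C(4,j)·(4−j)!.
Computing: 24 − 24 + 12 − 4 + 1 = 9.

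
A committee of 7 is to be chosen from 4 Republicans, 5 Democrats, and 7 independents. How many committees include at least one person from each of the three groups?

10283

Total 7-person selections from all 16: C(16,7) = 11440.
Subtract selections that omit an entire group: no Republicans → C(12,7) = 792; no Democrats → C(11,7) = 330; no independents → C(9,7) = 36.
Add back selections omitting two groups (i.e. drawn from a single group): C(4,7) + C(5,7) + C(7,7) = 1.
By inclusion–exclusion: 11440 − 1158 + 1 = 10283.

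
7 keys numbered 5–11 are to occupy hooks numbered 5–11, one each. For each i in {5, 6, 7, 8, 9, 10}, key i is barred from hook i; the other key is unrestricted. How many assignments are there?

2119

Let Aᵢ (for 5 ≤ i ≤ 10) be the placements that put key i in its forbidden hook. Any j of these fix j positions, leaving (7−j)! ways to fill the rest, and there are C(6,j) ways to pick which j.
By inclusion–exclusion, the number of valid placements is Σ_{j=0}^{6} (−1)^j C(6,j)·(7−j)!.
Computing: 5040 − 4320 + 1800 − 480 + 90 − 12 + 1 = 2119.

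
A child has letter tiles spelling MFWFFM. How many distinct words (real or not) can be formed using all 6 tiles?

60

MFWFFM has 6 letters with F appearing 3 times and M appearing twice.
The number of distinct arrangements is 6!/(3!·2!) = 720/12 = 60.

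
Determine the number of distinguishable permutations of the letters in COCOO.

The 5 letters of COCOO have repeats: C appearing twice and O appearing 3 times.
The number of distinct arrangements is 5!/(3!·2!) = 120/12 = 10.

10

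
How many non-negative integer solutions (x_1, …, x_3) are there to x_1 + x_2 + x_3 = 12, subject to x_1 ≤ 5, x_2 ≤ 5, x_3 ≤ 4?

By stars and bars, unrestricted non-negative solutions to x_1+…+x_3 = 12 number C(12+2,2) = 91.
Subtract solutions that violate a single cap (substitute x_i' = x_i − (cap_i+1)): x_1 ≥ 6 gives C(8,2) = 28; x_2 ≥ 6 gives C(8,2) = 28; x_3 ≥ 5 gives C(9,2) = 36. Together 92.
Add back pairs where two caps are both exceeded: 1 + 3 + 3 = 7.
By inclusion–exclusion the count is 91 − 92 + 7 = 6.

6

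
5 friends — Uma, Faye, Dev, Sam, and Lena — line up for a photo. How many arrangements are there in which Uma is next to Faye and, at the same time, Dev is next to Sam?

Treat {Uma,Faye} as one block (2 orders) and {Dev,Sam} as another (2 orders).
That leaves 3 units to arrange: 2 × 2 × 3! = 4 × 6 = 24.

24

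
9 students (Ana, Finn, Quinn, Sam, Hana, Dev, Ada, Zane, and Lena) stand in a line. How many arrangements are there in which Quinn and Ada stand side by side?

Glue Quinn and Ada into one block (2 internal orders), leaving 8 units to arrange in a row.
So the count is 2·(8)! = 80640.

80640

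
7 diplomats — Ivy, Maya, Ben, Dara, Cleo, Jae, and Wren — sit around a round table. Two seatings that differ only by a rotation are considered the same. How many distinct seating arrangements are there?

720

Seat Ivy anywhere (absorbing the rotational symmetry), then permute the other 6: (6)! = 720.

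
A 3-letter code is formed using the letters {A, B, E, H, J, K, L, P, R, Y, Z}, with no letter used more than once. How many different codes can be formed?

With no repetition, fill the 3 letters in order: 11 choices, then 10, down to 9.
That product is 11 × 10 × 9 = 990.

990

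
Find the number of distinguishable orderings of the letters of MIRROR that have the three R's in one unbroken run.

Treat the 3 copies of R as a single block. The multiset to arrange is then {RRR, I, M, O}, 4 items in all.
All 4 items are distinct, so there are (4)! = 24 arrangements.

24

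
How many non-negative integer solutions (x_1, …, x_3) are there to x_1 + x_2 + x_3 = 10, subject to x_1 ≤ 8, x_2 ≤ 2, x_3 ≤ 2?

6

Without the upper bounds there are C(12,2) = 66 ways to split 10 among 3 variables.
Subtract solutions that violate a single cap (substitute x_i' = x_i − (cap_i+1)): x_1 ≥ 9 gives C(3,2) = 3; x_2 ≥ 3 gives C(9,2) = 36; x_3 ≥ 3 gives C(9,2) = 36. Together 75.
Add back pairs where two caps are both exceeded: 0 + 0 + 15 = 15.
By inclusion–exclusion the count is 66 − 75 + 15 = 6.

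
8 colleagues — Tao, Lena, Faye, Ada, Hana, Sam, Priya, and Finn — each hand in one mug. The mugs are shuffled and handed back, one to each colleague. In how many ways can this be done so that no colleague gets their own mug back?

This is the derangement count D_8: permutations of 8 items with no fixed point.
By inclusion–exclusion this is Σ_{j=0}^{8} (−1)^j C(8,j)·(8−j)!.
Computing: 40320 − 40320 + 20160 − 6720 + 1680 − 336 + 56 − 8 + 1 = 14833.

14833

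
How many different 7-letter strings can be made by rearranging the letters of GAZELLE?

1260

GAZELLE has 7 letters with E appearing twice and L appearing twice.
Dividing 7! = 5040 by 2!·2! = 4 for the repeated letters gives 1260.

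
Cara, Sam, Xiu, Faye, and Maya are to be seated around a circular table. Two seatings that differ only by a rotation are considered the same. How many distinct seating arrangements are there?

24

Seat Cara anywhere (absorbing the rotational symmetry), then permute the other 4: (4)! = 24.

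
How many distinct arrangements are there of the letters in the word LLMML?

The 5 letters of LLMML have repeats: L appearing 3 times and M appearing twice.
Dividing 5! = 120 by 3!·2! = 12 for the repeated letters gives 10.

10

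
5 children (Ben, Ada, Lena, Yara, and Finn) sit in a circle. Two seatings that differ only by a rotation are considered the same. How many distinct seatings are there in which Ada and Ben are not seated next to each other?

All circular seatings of 5 people number (4)! = 24.
Those with Ada next to Ben: fuse the pair into one unit and seat 4 units around a circle — 2·(3)! = 12.
Subtracting, 24 − 12 = 12.

12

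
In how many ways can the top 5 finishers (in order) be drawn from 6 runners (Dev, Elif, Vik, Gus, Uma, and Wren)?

720

This is an ordered selection of 5 from 6: P(6,5).
That gives 6 × 5 × 4 × 3 × 2 = 720.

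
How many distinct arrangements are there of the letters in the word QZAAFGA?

840

Letter multiplicities in QZAAFGA: A×3, F×1, G×1, Q×1, Z×1.
Dividing 7! = 5040 by 3! = 6 for the repeated letters gives 840.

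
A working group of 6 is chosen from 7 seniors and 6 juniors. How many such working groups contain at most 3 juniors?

Split by how many juniors are chosen (0 through 3).
Sum: C(6,0)·C(7,6) + C(6,1)·C(7,5) + C(6,2)·C(7,4) + C(6,3)·C(7,3) = 7 + 126 + 525 + 700 = 1358.

1358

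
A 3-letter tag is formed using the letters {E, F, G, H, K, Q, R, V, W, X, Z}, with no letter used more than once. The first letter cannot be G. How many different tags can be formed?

The first letter has 11−1 = 10 choices (anything except G).
The remaining 2 letters are filled from the other 10 symbols without repetition: 10 × 9 = 90.
Total: 10 × 90 = 900.

900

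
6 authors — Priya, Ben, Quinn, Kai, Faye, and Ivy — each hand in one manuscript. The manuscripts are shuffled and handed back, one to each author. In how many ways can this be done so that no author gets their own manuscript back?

Let Aᵢ be the assignments in which author i gets their own manuscript. We want the size of the complement of A₁∪…∪A_6.
By inclusion–exclusion this is Σ_{j=0}^{6} (−1)^j C(6,j)·(6−j)!.
Computing: 720 − 720 + 360 − 120 + 30 − 6 + 1 = 265.

265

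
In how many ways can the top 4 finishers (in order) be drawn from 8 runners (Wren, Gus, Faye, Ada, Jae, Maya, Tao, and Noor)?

1680

This is an ordered selection of 4 from 8: P(8,4).
That gives 8 × 7 × 6 × 5 = 1680.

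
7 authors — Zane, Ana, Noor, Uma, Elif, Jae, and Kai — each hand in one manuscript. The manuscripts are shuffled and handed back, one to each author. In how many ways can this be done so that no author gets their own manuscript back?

Count assignments avoiding every fixed point. For any j of the 7 authors fixed to their own manuscript, the other 7−j can be arranged in (7−j)! ways.
By inclusion–exclusion this is Σ_{j=0}^{7} (−1)^j C(7,j)·(7−j)!.
Computing: 5040 − 5040 + 2520 − 840 + 210 − 42 + 7 − 1 = 1854.

1854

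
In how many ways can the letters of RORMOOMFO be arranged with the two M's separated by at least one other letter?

2940

There are 9!/(4!·2!·2!) = 3780 arrangements of RORMOOMFO in total.
If the two M's are adjacent, glue them into one block, leaving 8 items to arrange: (8)!/(4!·2!) = 840 ways.
Subtracting, 3780 − 840 = 2940 arrangements keep the M's apart.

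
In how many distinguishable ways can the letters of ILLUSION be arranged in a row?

The 8 letters of ILLUSION have repeats: I appearing twice and L appearing twice.
The number of distinct arrangements is 8!/(2!·2!) = 40320/4 = 10080.

10080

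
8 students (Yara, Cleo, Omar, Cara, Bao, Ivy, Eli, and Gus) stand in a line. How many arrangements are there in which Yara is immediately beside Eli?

Place the 6 others and the Yara-Eli pair as 7 objects in a line; the pair has 2 internal arrangements.
So the count is 2·(7)! = 10080.

10080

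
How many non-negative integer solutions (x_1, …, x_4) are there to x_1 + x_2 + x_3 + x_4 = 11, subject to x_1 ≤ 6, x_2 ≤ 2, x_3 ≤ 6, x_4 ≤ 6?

Ignoring the caps, the number of non-negative solutions to x_1+…+x_4 = 11 is C(14,3) = 364.
Subtract solutions that violate a single cap (substitute x_i' = x_i − (cap_i+1)): x_1 ≥ 7 gives C(7,3) = 35; x_2 ≥ 3 gives C(11,3) = 165; x_3 ≥ 7 gives C(7,3) = 35; x_4 ≥ 7 gives C(7,3) = 35. Together 270.
Add back pairs where two caps are both exceeded: 4 + 0 + 0 + 4 + 4 + 0 = 12.
By inclusion–exclusion the count is 364 − 270 + 12 = 106.

106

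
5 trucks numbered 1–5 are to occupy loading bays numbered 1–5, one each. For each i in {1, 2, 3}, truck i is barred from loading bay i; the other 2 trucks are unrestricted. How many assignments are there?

64

Let Aᵢ (for i ∈ {1, 2, 3}) be the placements that put truck i in its forbidden loading bay. Any j of these fix j positions, leaving (5−j)! ways to fill the rest, and there are C(3,j) ways to pick which j.
By inclusion–exclusion, the number of valid placements is Σ_{j=0}^{3} (−1)^j C(3,j)·(5−j)!.
Computing: 120 − 72 + 18 − 2 = 64.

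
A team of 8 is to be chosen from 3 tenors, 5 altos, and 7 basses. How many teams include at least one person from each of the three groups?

5894

Unrestricted: C(15,8) = 6435 ways to pick any 8 of the 15.
Selections missing a whole group: no tenors → C(12,8) = 495; no altos → C(10,8) = 45; no basses → C(8,8) = 1.
Add back selections omitting two groups (i.e. drawn from a single group): C(3,8) + C(5,8) + C(7,8) = 0.
By inclusion–exclusion: 6435 − 541 + 0 = 5894.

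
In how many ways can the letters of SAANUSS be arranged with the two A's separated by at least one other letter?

300

Total arrangements of SAANUSS: 7!/(3!·2!) = 420.
If the two A's are adjacent, glue them into one block, leaving 6 items to arrange: (6)!/(3!) = 120 ways.
Hence 420 − 120 = 300.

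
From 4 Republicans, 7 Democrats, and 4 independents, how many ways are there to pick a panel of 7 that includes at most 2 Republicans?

Split by how many Republicans are chosen (0 through 2).
Sum: C(4,0)·C(11,7) + C(4,1)·C(11,6) + C(4,2)·C(11,5) = 330 + 1848 + 2772 = 4950.

4950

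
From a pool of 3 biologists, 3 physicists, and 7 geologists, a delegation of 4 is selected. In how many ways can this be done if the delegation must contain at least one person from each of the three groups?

315

Total 4-person selections from all 13: C(13,4) = 715.
Subtract selections that omit an entire group: no biologists → C(10,4) = 210; no physicists → C(10,4) = 210; no geologists → C(6,4) = 15.
Add back selections omitting two groups (i.e. drawn from a single group): C(3,4) + C(3,4) + C(7,4) = 35.
By inclusion–exclusion: 715 − 435 + 35 = 315.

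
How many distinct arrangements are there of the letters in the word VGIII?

Letter multiplicities in VGIII: G×1, I×3, V×1.
Dividing 5! = 120 by 3! = 6 for the repeated letters gives 20.

20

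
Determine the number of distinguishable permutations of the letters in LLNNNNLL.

70

Letter multiplicities in LLNNNNLL: L×4, N×4.
The number of distinct arrangements is 8!/(4!·4!) = 40320/576 = 70.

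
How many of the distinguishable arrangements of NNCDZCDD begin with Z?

210

With the first slot taken by Z, it remains to arrange the other 7 letters (NNCDCDD).
Those 7 letters have C appearing twice, D appearing 3 times, and N appearing twice, giving (7)!/(3!·2!·2!) = 210.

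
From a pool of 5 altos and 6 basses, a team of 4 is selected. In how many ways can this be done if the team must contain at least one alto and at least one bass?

Unrestricted: C(11,4) = 330 ways to pick any 4 of the 11.
Subtract selections that omit an entire group: no altos → C(6,4) = 15; no basses → C(5,4) = 5.
Both groups omitted at once is impossible, so 330 − 20 = 310.

310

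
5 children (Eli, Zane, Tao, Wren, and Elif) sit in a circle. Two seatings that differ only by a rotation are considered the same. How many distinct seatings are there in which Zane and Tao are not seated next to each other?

12

All circular seatings of 5 people number (4)! = 24.
Those with Zane next to Tao: fuse the pair into one unit and seat 4 units around a circle — 2·(3)! = 12.
Subtracting, 24 − 12 = 12.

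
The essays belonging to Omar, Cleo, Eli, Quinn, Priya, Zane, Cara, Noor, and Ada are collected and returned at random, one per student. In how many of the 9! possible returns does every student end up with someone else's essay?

Let Aᵢ be the assignments in which student i gets their own essay. We want the size of the complement of A₁∪…∪A_9.
By inclusion–exclusion this is Σ_{j=0}^{9} (−1)^j C(9,j)·(9−j)!.
Computing: 362880 − 362880 + 181440 − 60480 + 15120 − 3024 + 504 − 72 + 9 − 1 = 133496.

133496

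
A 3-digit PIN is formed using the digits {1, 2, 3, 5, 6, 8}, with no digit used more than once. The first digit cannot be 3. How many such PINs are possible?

The first digit has 6−1 = 5 choices (anything except 3).
The remaining 2 digits are filled from the other 5 symbols without repetition: 5 × 4 = 20.
Total: 5 × 20 = 100.

100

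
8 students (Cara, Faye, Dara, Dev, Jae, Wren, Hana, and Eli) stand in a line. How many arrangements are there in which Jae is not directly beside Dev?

30240

Of the 8! = 40320 arrangements, those with Jae and Dev adjacent number 2 × 7! = 10080 (treat the pair as a block with 2 internal orders).
Complementary counting: 40320 − 10080 = 30240.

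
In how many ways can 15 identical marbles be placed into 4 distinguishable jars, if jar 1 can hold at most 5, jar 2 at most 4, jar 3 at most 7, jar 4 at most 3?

34

Without the upper bounds there are C(18,3) = 816 ways to split 15 among 4 jars.
Subtract solutions that violate a single cap (substitute x_i' = x_i − (cap_i+1)): x_1 ≥ 6 gives C(12,3) = 220; x_2 ≥ 5 gives C(13,3) = 286; x_3 ≥ 8 gives C(10,3) = 120; x_4 ≥ 4 gives C(14,3) = 364. Together 990.
Add back pairs where two caps are both exceeded: 35 + 4 + 56 + 10 + 84 + 20 = 209.
Subtract triples: 0 + 1 + 0 + 0 = 1.
By inclusion–exclusion the count is 816 − 990 + 209 − 1 = 34.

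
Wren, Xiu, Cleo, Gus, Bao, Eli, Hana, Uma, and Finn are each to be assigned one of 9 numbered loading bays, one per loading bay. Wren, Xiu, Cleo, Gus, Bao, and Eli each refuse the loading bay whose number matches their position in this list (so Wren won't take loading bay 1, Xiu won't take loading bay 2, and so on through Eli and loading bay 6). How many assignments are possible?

183822

Let Aᵢ (for 1 ≤ i ≤ 6) be the placements that put person i in their forbidden loading bay. Any j of these fix j positions, leaving (9−j)! ways to fill the rest, and there are C(6,j) ways to pick which j.
By inclusion–exclusion, the number of valid placements is Σ_{j=0}^{6} (−1)^j C(6,j)·(9−j)!.
Computing: 362880 − 241920 + 75600 − 14400 + 1800 − 144 + 6 = 183822.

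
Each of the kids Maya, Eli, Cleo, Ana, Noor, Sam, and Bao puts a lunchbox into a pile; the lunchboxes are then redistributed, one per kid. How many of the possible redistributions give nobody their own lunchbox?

Count assignments avoiding every fixed point. For any j of the 7 kids fixed to their own lunchbox, the other 7−j can be arranged in (7−j)! ways.
By inclusion–exclusion this is Σ_{j=0}^{7} (−1)^j C(7,j)·(7−j)!.
Computing: 5040 − 5040 + 2520 − 840 + 210 − 42 + 7 − 1 = 1854.

1854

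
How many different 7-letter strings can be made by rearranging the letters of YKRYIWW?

1260

Letter multiplicities in YKRYIWW: I×1, K×1, R×1, W×2, Y×2.
Dividing 7! = 5040 by 2!·2! = 4 for the repeated letters gives 1260.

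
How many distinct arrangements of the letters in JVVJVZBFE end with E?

3360

Fix E in the last position and arrange the remaining 8 letters.
Those 8 letters have J appearing twice and V appearing 3 times, giving (8)!/(3!·2!) = 3360.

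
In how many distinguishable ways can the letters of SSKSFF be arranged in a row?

The 6 letters of SSKSFF have repeats: F appearing twice and S appearing 3 times.
So there are 6! / (3!·2!) = 60 distinguishable arrangements.

60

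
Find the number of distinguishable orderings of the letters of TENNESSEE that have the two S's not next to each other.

There are 9!/(4!·2!·2!) = 3780 arrangements of TENNESSEE in total.
Arrangements with the S's together: treat SS as one letter, giving (8)!/(4!·2!) = 840.
Subtracting, 3780 − 840 = 2940 arrangements keep the S's apart.

2940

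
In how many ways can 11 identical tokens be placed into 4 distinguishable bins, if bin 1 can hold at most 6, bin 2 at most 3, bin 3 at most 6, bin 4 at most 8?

Without the upper bounds there are C(14,3) = 364 ways to split 11 among 4 bins.
Subtract solutions that violate a single cap (substitute x_i' = x_i − (cap_i+1)): x_1 ≥ 7 gives C(7,3) = 35; x_2 ≥ 4 gives C(10,3) = 120; x_3 ≥ 7 gives C(7,3) = 35; x_4 ≥ 9 gives C(5,3) = 10. Together 200.
Add back pairs where two caps are both exceeded: 1 + 0 + 0 + 1 + 0 + 0 = 2.
By inclusion–exclusion the count is 364 − 200 + 2 = 166.

166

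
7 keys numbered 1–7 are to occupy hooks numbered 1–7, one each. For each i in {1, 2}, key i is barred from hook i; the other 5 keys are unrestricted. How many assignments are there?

3720

Let Aᵢ (for i ∈ {1, 2}) be the placements that put key i in its forbidden hook. Any j of these fix j positions, leaving (7−j)! ways to fill the rest, and there are C(2,j) ways to pick which j.
By inclusion–exclusion, the number of valid placements is Σ_{j=0}^{2} (−1)^j C(2,j)·(7−j)!.
Computing: 5040 − 1440 + 120 = 3720.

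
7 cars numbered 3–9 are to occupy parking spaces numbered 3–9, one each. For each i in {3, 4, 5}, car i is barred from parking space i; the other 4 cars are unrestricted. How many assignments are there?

Let Aᵢ (for i ∈ {3, 4, 5}) be the placements that put car i in its forbidden parking space. Any j of these fix j positions, leaving (7−j)! ways to fill the rest, and there are C(3,j) ways to pick which j.
By inclusion–exclusion, the number of valid placements is Σ_{j=0}^{3} (−1)^j C(3,j)·(7−j)!.
Computing: 5040 − 2160 + 360 − 24 = 3216.

3216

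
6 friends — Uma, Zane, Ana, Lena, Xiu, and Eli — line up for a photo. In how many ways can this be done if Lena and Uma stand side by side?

Glue Lena and Uma into one block (2 internal orders), leaving 5 units to arrange in a row.
That gives 2 × 5! = 2 × 120 = 240.

240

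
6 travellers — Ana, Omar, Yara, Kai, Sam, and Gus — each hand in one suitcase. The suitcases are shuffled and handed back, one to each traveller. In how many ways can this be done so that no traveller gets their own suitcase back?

Count assignments avoiding every fixed point. For any j of the 6 travellers fixed to their own suitcase, the other 6−j can be arranged in (6−j)! ways.
By inclusion–exclusion this is Σ_{j=0}^{6} (−1)^j C(6,j)·(6−j)!.
Computing: 720 − 720 + 360 − 120 + 30 − 6 + 1 = 265.

265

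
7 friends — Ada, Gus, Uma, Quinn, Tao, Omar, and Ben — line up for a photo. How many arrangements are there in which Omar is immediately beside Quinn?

1440

Glue Omar and Quinn into one block (2 internal orders), leaving 6 units to arrange in a row.
That gives 2 × 6! = 2 × 720 = 1440.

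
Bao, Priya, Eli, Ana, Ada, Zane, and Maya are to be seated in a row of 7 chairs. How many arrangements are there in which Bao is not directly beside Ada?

There are 7! = 5040 arrangements in all. If Bao and Ada are adjacent, merging them into one block gives 2·(6)! = 1440 arrangements.
Complementary counting: 5040 − 1440 = 3600.

3600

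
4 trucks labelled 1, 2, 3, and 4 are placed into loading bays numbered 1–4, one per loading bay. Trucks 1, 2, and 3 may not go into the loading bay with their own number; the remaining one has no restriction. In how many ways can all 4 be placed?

Let Aᵢ (for i ∈ {1, 2, 3}) be the placements that put truck i in its forbidden loading bay. Any j of these fix j positions, leaving (4−j)! ways to fill the rest, and there are C(3,j) ways to pick which j.
By inclusion–exclusion, the number of valid placements is Σ_{j=0}^{3} (−1)^j C(3,j)·(4−j)!.
Computing: 24 − 18 + 6 − 1 = 11.

11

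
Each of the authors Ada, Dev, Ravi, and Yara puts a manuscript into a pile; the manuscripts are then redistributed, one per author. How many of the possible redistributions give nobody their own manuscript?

9

This is the derangement count D_4: permutations of 4 items with no fixed point.
By inclusion–exclusion this is Σ_{j=0}^{4} (−1)^j C(4,j)·(4−j)!.
Computing: 24 − 24 + 12 − 4 + 1 = 9.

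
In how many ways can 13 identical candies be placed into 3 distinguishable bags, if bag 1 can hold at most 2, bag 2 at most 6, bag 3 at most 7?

6

By stars and bars, unrestricted non-negative solutions to x_1+…+x_3 = 13 number C(13+2,2) = 105.
Subtract solutions that violate a single cap (substitute x_i' = x_i − (cap_i+1)): x_1 ≥ 3 gives C(12,2) = 66; x_2 ≥ 7 gives C(8,2) = 28; x_3 ≥ 8 gives C(7,2) = 21. Together 115.
Add back pairs where two caps are both exceeded: 10 + 6 + 0 = 16.
By inclusion–exclusion the count is 105 − 115 + 16 = 6.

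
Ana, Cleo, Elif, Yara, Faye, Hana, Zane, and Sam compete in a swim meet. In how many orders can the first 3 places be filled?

This is an ordered selection of 3 from 8: P(8,3).
That gives 8 × 7 × 6 = 336.

336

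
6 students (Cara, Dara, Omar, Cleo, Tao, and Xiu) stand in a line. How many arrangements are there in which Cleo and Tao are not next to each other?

480

Of the 6! = 720 arrangements, those with Cleo and Tao adjacent number 2 × 5! = 240 (treat the pair as a block with 2 internal orders).
So 720 − 240 = 480 arrangements keep them apart.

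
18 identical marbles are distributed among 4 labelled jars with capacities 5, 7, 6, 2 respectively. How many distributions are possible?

10

By stars and bars, unrestricted non-negative solutions to x_1+…+x_4 = 18 number C(18+3,3) = 1330.
Subtract solutions that violate a single cap (substitute x_i' = x_i − (cap_i+1)): x_1 ≥ 6 gives C(15,3) = 455; x_2 ≥ 8 gives C(13,3) = 286; x_3 ≥ 7 gives C(14,3) = 364; x_4 ≥ 3 gives C(18,3) = 816. Together 1921.
Add back pairs where two caps are both exceeded: 35 + 56 + 220 + 20 + 120 + 165 = 616.
Subtract triples: 0 + 4 + 10 + 1 = 15.
By inclusion–exclusion the count is 1330 − 1921 + 616 − 15 = 10.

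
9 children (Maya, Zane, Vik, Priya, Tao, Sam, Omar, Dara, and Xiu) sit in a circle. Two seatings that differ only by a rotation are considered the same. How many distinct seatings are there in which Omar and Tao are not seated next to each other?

Without the restriction there are (8)! = 40320 seatings.
Those with Omar next to Tao: fuse the pair into one unit and seat 8 units around a circle — 2·(7)! = 10080.
Subtracting, 40320 − 10080 = 30240.

30240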